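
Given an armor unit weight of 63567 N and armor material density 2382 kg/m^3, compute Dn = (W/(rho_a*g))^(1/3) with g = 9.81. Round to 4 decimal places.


V = W / (rho_a * g)
V = 63567 / (2382 * 9.81)
V = 63567 / 23367.42
V = 2.720326 m^3
Dn = V^(1/3) = 2.720326^(1/3)
Dn = 1.3960 m

1.3960


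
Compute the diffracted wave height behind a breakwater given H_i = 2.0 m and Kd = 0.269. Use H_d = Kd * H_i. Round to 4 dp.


H_d = Kd * H_i
H_d = 0.269 * 2.0
H_d = 0.5380 m

0.5380


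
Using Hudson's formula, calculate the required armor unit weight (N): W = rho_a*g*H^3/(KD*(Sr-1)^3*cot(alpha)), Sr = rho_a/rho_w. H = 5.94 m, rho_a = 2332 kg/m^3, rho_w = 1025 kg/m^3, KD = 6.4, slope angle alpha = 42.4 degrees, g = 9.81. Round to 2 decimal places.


Sr = rho_a / rho_w = 2332 / 1025 = 2.275122
(Sr - 1) = 1.275122
(Sr - 1)^3 = 2.073267
cot(42.4) = 1 / tan(42.4) = 1 / 0.913125 = 1.095140
Numerator = 2332 * 9.81 * 5.94^3 = 4794649.7614
Denominator = 6.4 * 2.073267 * 1.095140 = 14.531307
W = 4794649.7614 / 14.531307
W = 329953.10 N

329953.10


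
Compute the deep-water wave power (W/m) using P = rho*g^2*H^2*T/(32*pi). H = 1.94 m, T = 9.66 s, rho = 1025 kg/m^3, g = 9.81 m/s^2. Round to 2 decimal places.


P = rho * g^2 * H^2 * T / (32 * pi)
P = 1025 * 9.81^2 * 1.94^2 * 9.66 / (32 * pi)
P = 1025 * 96.2361 * 3.7636 * 9.66 / 100.53096
P = 35673.24 W/m

35673.24


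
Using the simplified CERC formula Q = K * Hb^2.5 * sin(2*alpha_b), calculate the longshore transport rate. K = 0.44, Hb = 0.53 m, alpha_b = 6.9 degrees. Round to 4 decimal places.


Q = K * Hb^2.5 * sin(2 * alpha_b)
Hb^2.5 = 0.53^2.5 = 0.204498
sin(2 * 6.9) = sin(13.8) = 0.238533
Q = 0.44 * 0.204498 * 0.238533
Q = 0.0215 m^3/s

0.0215


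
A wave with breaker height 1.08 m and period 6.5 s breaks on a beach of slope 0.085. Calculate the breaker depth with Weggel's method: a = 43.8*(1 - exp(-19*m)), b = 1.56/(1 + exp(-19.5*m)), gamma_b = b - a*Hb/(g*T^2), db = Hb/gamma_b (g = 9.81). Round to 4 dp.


a = 43.8 * (1 - exp(-19 * m))
exp(-19 * 0.085) = exp(-1.6150) = 0.198891
a = 43.8 * (1 - 0.198891) = 35.088589
b = 1.56 / (1 + exp(-19.5 * m))
exp(-19.5 * 0.085) = exp(-1.6575) = 0.190615
b = 1.56 / (1 + 0.190615) = 1.310247
Hb / (g * T^2) = 1.08 / (9.81 * 6.5^2) = 1.08 / 414.4725 = 0.00260572
gamma_b = b - a * Hb/(g*T^2) = 1.310247 - 35.088589 * 0.00260572 = 1.218816
db = Hb / gamma_b = 1.08 / 1.218816
db = 0.8861 m

0.8861


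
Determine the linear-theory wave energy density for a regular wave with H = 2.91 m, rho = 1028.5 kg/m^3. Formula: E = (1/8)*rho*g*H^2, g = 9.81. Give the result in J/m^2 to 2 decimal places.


E = (1/8) * rho * g * H^2
E = (1/8) * 1028.5 * 9.81 * 2.91^2
E = 0.125 * 1028.5 * 9.81 * 8.4681
E = 10679.95 J/m^2

10679.95


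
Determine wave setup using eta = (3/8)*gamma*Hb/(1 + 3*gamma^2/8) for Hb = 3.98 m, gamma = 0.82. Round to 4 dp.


eta = (3/8) * gamma * Hb / (1 + 3*gamma^2/8)
Numerator = (3/8) * 0.82 * 3.98 = 1.223850
Denominator = 1 + 3*0.82^2/8 = 1 + 0.252150 = 1.252150
eta = 1.223850 / 1.252150
eta = 0.9774 m

0.9774


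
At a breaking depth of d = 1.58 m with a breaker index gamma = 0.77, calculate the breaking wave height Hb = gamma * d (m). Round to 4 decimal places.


Hb = gamma * d
Hb = 0.77 * 1.58
Hb = 1.2166 m

1.2166


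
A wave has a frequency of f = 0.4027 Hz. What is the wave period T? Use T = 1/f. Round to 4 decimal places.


T = 1 / f
T = 1 / 0.4027
T = 2.4832 s

2.4832


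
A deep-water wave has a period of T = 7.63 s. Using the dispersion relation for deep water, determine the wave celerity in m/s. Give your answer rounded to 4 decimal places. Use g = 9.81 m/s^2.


We use the deep-water celerity formula:
C = g * T / (2 * pi)
C = 9.81 * 7.63 / (2 * 3.14159...)
C = 74.850300 / 6.283185
C = 11.9128 m/s

11.9128


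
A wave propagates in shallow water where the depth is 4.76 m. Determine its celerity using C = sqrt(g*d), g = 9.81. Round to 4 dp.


Using the shallow-water approximation:
C = sqrt(g * d) = sqrt(9.81 * 4.76)
C = sqrt(46.6956)
C = 6.8334 m/s

6.8334


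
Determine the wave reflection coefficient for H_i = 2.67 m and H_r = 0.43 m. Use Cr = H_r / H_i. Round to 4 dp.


Cr = H_r / H_i
Cr = 0.43 / 2.67
Cr = 0.1610

0.1610


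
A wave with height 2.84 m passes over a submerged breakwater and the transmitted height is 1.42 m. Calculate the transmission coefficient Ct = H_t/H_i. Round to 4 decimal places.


Ct = H_t / H_i
Ct = 1.42 / 2.84
Ct = 0.5000

0.5000


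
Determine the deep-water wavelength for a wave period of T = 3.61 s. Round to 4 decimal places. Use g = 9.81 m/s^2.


L0 = g * T^2 / (2 * pi)
L0 = 9.81 * 3.61^2 / (2 * pi)
L0 = 9.81 * 13.0321 / 6.28319
L0 = 127.8449 / 6.28319
L0 = 20.3471 m

20.3471


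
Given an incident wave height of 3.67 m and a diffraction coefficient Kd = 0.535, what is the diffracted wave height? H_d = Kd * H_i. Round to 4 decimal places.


H_d = Kd * H_i
H_d = 0.535 * 3.67
H_d = 1.9635 m

1.9635


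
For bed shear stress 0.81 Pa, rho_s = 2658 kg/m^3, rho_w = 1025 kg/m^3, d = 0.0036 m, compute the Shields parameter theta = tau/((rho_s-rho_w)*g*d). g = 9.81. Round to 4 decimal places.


theta = tau / ((rho_s - rho_w) * g * d)
rho_s - rho_w = 2658 - 1025 = 1633
Denominator = 1633 * 9.81 * 0.0036 = 57.671028
theta = 0.81 / 57.671028
theta = 0.0140

0.0140


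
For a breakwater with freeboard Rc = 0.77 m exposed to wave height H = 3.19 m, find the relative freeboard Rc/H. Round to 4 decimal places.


Relative freeboard = Rc / H
= 0.77 / 3.19
= 0.2414

0.2414


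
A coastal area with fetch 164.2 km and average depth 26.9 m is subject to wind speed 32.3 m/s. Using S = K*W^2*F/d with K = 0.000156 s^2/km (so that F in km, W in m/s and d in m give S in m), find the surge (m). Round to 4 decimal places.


S = K * W^2 * F / d
W^2 = 32.3^2 = 1043.29
S = 0.000156 * 1043.29 * 164.2 / 26.9
Numerator = 0.000156 * 1043.29 * 164.2 = 26.724082
S = 26.724082 / 26.9 = 0.9935 m

0.9935


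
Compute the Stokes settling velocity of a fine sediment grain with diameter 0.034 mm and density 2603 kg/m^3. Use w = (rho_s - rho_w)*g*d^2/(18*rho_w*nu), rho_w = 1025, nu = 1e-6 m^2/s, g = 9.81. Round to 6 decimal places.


w = (rho_s - rho_w) * g * d^2 / (18 * rho_w * nu)
d = 0.034 mm = 0.000034 m
rho_s - rho_w = 2603 - 1025 = 1578
Numerator = 1578 * 9.81 * (0.000034)^2 = 0.000017895088
Denominator = 18 * 1025 * 1e-6 = 0.018450
w = 0.000970 m/s

0.000970


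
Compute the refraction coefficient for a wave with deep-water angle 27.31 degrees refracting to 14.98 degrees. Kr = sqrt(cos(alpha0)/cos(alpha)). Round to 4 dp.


Kr = sqrt(cos(alpha0) / cos(alpha))
cos(27.31) = 0.888537
cos(14.98) = 0.966016
Kr = sqrt(0.888537 / 0.966016)
Kr = sqrt(0.919795)
Kr = 0.9591

0.9591


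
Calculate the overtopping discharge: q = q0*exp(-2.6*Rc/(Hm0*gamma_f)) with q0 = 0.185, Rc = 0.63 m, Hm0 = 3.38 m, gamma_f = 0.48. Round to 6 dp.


q = q0 * exp(-2.6 * Rc / (Hm0 * gamma_f))
Exponent = -2.6 * 0.63 / (3.38 * 0.48)
= -2.6 * 0.63 / 1.6224
= -1.009615
exp(-1.009615) = 0.364359
q = 0.185 * 0.364359
q = 0.067406 m^3/s/m

0.067406


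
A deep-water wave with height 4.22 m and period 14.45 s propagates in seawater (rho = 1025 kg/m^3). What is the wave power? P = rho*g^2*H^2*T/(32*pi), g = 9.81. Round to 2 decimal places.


P = rho * g^2 * H^2 * T / (32 * pi)
P = 1025 * 9.81^2 * 4.22^2 * 14.45 / (32 * pi)
P = 1025 * 96.2361 * 17.8084 * 14.45 / 100.53096
P = 252496.16 W/m

252496.16


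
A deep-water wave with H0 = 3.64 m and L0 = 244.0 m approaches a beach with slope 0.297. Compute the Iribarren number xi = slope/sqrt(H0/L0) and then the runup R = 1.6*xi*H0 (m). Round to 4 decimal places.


xi = slope / sqrt(H0/L0)
H0/L0 = 3.64/244.0 = 0.014918
sqrt(0.014918) = 0.122139
xi = 0.297 / 0.122139 = 2.431648
R = 1.6 * xi * H0 = 1.6 * 2.431648 * 3.64
R = 14.1619 m

14.1619


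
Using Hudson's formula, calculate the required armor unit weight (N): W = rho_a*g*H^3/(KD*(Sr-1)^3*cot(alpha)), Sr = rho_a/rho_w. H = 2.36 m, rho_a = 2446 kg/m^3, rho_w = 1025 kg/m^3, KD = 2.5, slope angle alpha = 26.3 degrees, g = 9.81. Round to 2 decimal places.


Sr = rho_a / rho_w = 2446 / 1025 = 2.386341
(Sr - 1) = 1.386341
(Sr - 1)^3 = 2.664469
cot(26.3) = 1 / tan(26.3) = 1 / 0.494231 = 2.023346
Numerator = 2446 * 9.81 * 2.36^3 = 315399.8402
Denominator = 2.5 * 2.664469 * 2.023346 = 13.477857
W = 315399.8402 / 13.477857
W = 23401.33 N

23401.33


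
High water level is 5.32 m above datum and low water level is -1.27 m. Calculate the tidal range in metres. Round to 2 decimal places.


Tidal range = High water - Low water
Tidal range = 5.32 - (-1.27)
Tidal range = 6.59 m

6.59


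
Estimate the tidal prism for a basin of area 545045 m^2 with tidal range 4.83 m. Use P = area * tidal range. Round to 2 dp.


Tidal prism = Area * Tidal range
P = 545045 * 4.83
P = 2632567.35 m^3

2632567.35


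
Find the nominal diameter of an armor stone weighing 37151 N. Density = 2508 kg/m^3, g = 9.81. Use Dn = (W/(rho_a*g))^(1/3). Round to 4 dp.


V = W / (rho_a * g)
V = 37151 / (2508 * 9.81)
V = 37151 / 24603.48
V = 1.509990 m^3
Dn = V^(1/3) = 1.509990^(1/3)
Dn = 1.1472 m

1.1472


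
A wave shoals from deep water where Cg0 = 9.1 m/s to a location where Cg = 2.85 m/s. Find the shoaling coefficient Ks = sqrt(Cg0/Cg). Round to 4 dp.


Ks = sqrt(Cg0 / Cg)
Ks = sqrt(9.1 / 2.85)
Ks = sqrt(3.1930)
Ks = 1.7869

1.7869


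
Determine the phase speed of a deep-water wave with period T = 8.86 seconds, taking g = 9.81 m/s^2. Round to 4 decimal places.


We use the deep-water celerity formula:
C = g * T / (2 * pi)
C = 9.81 * 8.86 / (2 * 3.14159...)
C = 86.916600 / 6.283185
C = 13.8332 m/s

13.8332


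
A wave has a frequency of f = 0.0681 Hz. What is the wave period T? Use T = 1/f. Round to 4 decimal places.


T = 1 / f
T = 1 / 0.0681
T = 14.6843 s

14.6843


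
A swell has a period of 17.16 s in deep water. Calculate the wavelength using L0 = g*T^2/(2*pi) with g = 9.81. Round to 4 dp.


L0 = g * T^2 / (2 * pi)
L0 = 9.81 * 17.16^2 / (2 * pi)
L0 = 9.81 * 294.4656 / 6.28319
L0 = 2888.7075 / 6.28319
L0 = 459.7521 m

459.7521


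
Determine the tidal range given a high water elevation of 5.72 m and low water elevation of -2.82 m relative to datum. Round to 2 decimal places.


Tidal range = High water - Low water
Tidal range = 5.72 - (-2.82)
Tidal range = 8.54 m

8.54


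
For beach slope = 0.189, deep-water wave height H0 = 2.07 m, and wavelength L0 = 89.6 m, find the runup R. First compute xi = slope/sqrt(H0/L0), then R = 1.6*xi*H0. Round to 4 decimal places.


xi = slope / sqrt(H0/L0)
H0/L0 = 2.07/89.6 = 0.023103
sqrt(0.023103) = 0.151996
xi = 0.189 / 0.151996 = 1.243457
R = 1.6 * xi * H0 = 1.6 * 1.243457 * 2.07
R = 4.1183 m

4.1183


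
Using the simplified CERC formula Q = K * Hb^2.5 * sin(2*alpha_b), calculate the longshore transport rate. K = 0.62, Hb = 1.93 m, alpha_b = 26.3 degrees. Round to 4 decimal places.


Q = K * Hb^2.5 * sin(2 * alpha_b)
Hb^2.5 = 1.93^2.5 = 5.174796
sin(2 * 26.3) = sin(52.6) = 0.794415
Q = 0.62 * 5.174796 * 0.794415
Q = 2.5488 m^3/s

2.5488


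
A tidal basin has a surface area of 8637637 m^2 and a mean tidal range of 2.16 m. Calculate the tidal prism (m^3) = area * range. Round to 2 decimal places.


Tidal prism = Area * Tidal range
P = 8637637 * 2.16
P = 18657295.92 m^3

18657295.92


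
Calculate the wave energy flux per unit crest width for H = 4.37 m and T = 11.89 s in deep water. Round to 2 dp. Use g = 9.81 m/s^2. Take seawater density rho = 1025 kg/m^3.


P = rho * g^2 * H^2 * T / (32 * pi)
P = 1025 * 9.81^2 * 4.37^2 * 11.89 / (32 * pi)
P = 1025 * 96.2361 * 19.0969 * 11.89 / 100.53096
P = 222795.68 W/m

222795.68


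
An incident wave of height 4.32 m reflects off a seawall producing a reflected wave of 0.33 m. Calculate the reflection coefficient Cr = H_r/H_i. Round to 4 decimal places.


Cr = H_r / H_i
Cr = 0.33 / 4.32
Cr = 0.0764

0.0764


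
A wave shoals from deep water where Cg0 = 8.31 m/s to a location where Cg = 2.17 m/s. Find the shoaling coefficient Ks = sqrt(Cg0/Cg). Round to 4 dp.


Ks = sqrt(Cg0 / Cg)
Ks = sqrt(8.31 / 2.17)
Ks = sqrt(3.8295)
Ks = 1.9569

1.9569


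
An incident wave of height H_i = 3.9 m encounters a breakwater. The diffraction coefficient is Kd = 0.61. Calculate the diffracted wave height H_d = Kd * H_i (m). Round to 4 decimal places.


H_d = Kd * H_i
H_d = 0.61 * 3.9
H_d = 2.3790 m

2.3790


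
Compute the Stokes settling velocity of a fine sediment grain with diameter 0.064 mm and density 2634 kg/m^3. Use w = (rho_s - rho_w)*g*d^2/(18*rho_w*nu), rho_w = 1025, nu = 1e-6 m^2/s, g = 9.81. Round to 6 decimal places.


w = (rho_s - rho_w) * g * d^2 / (18 * rho_w * nu)
d = 0.064 mm = 0.000064 m
rho_s - rho_w = 2634 - 1025 = 1609
Numerator = 1609 * 9.81 * (0.000064)^2 = 0.000064652452
Denominator = 18 * 1025 * 1e-6 = 0.018450
w = 0.003504 m/s

0.003504


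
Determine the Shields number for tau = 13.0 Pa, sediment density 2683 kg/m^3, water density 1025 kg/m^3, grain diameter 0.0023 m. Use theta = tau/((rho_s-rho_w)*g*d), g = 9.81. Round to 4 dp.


theta = tau / ((rho_s - rho_w) * g * d)
rho_s - rho_w = 2683 - 1025 = 1658
Denominator = 1658 * 9.81 * 0.0023 = 37.409454
theta = 13.0 / 37.409454
theta = 0.3475

0.3475


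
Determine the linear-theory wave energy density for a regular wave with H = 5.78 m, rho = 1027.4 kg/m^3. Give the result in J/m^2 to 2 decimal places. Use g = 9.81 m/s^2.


E = (1/8) * rho * g * H^2
E = (1/8) * 1027.4 * 9.81 * 5.78^2
E = 0.125 * 1027.4 * 9.81 * 33.4084
E = 42089.55 J/m^2

42089.55


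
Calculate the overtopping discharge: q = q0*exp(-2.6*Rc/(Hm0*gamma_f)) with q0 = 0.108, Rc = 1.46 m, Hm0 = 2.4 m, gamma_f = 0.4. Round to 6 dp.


q = q0 * exp(-2.6 * Rc / (Hm0 * gamma_f))
Exponent = -2.6 * 1.46 / (2.4 * 0.4)
= -2.6 * 1.46 / 0.9600
= -3.954167
exp(-3.954167) = 0.019175
q = 0.108 * 0.019175
q = 0.002071 m^3/s/m

0.002071


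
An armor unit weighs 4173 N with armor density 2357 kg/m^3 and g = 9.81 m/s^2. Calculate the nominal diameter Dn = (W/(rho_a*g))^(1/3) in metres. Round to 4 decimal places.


V = W / (rho_a * g)
V = 4173 / (2357 * 9.81)
V = 4173 / 23122.17
V = 0.180476 m^3
Dn = V^(1/3) = 0.180476^(1/3)
Dn = 0.5651 m

0.5651


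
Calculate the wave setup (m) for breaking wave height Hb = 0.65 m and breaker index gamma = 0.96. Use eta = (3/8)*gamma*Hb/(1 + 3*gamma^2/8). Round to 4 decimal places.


eta = (3/8) * gamma * Hb / (1 + 3*gamma^2/8)
Numerator = (3/8) * 0.96 * 0.65 = 0.234000
Denominator = 1 + 3*0.96^2/8 = 1 + 0.345600 = 1.345600
eta = 0.234000 / 1.345600
eta = 0.1739 m

0.1739


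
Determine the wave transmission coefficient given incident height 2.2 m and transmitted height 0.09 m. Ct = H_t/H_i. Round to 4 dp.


Ct = H_t / H_i
Ct = 0.09 / 2.2
Ct = 0.0409

0.0409


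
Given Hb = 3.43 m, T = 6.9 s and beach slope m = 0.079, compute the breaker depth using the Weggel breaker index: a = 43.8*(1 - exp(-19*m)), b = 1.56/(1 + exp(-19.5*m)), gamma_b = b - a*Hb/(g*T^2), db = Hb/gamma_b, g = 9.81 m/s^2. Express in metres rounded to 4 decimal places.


a = 43.8 * (1 - exp(-19 * m))
exp(-19 * 0.079) = exp(-1.5010) = 0.222907
a = 43.8 * (1 - 0.222907) = 34.036667
b = 1.56 / (1 + exp(-19.5 * m))
exp(-19.5 * 0.079) = exp(-1.5405) = 0.214274
b = 1.56 / (1 + 0.214274) = 1.284718
Hb / (g * T^2) = 3.43 / (9.81 * 6.9^2) = 3.43 / 467.0541 = 0.00734390
gamma_b = b - a * Hb/(g*T^2) = 1.284718 - 34.036667 * 0.00734390 = 1.034756
db = Hb / gamma_b = 3.43 / 1.034756
db = 3.3148 m

3.3148


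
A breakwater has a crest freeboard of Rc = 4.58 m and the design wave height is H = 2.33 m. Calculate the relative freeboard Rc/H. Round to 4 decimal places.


Relative freeboard = Rc / H
= 4.58 / 2.33
= 1.9657

1.9657


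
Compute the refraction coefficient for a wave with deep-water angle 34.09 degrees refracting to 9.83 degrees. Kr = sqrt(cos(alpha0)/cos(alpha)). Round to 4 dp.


Kr = sqrt(cos(alpha0) / cos(alpha))
cos(34.09) = 0.828158
cos(9.83) = 0.985319
Kr = sqrt(0.828158 / 0.985319)
Kr = sqrt(0.840498)
Kr = 0.9168

0.9168


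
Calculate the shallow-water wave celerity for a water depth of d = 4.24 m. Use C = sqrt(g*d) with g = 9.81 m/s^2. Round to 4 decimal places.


Using the shallow-water approximation:
C = sqrt(g * d) = sqrt(9.81 * 4.24)
C = sqrt(41.5944)
C = 6.4494 m/s

6.4494


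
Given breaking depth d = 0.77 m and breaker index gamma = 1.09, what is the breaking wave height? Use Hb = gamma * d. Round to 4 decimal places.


Hb = gamma * d
Hb = 1.09 * 0.77
Hb = 0.8393 m

0.8393


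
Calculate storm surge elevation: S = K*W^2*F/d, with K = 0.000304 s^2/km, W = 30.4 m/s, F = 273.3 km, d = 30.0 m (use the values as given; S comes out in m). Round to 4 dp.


S = K * W^2 * F / d
W^2 = 30.4^2 = 924.16
S = 0.000304 * 924.16 * 273.3 / 30.0
Numerator = 0.000304 * 924.16 * 273.3 = 76.782170
S = 76.782170 / 30.0 = 2.5594 m

2.5594


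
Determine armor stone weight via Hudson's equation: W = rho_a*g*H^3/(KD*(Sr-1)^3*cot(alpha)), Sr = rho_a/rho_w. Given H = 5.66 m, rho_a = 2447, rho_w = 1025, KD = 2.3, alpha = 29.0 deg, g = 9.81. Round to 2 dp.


Sr = rho_a / rho_w = 2447 / 1025 = 2.387317
(Sr - 1) = 1.387317
(Sr - 1)^3 = 2.670098
cot(29.0) = 1 / tan(29.0) = 1 / 0.554309 = 1.804048
Numerator = 2447 * 9.81 * 5.66^3 = 4352635.2040
Denominator = 2.3 * 2.670098 * 1.804048 = 11.079064
W = 4352635.2040 / 11.079064
W = 392870.31 N

392870.31


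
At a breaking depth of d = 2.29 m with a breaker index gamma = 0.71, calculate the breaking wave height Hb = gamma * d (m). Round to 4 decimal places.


Hb = gamma * d
Hb = 0.71 * 2.29
Hb = 1.6259 m

1.6259


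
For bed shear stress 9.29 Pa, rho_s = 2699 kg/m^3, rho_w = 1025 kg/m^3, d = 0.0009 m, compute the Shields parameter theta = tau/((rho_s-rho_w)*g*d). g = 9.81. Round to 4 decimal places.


theta = tau / ((rho_s - rho_w) * g * d)
rho_s - rho_w = 2699 - 1025 = 1674
Denominator = 1674 * 9.81 * 0.0009 = 14.779746
theta = 9.29 / 14.779746
theta = 0.6286

0.6286


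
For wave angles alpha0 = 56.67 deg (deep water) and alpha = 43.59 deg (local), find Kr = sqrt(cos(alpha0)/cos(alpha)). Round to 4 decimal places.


Kr = sqrt(cos(alpha0) / cos(alpha))
cos(56.67) = 0.549460
cos(43.59) = 0.724292
Kr = sqrt(0.549460 / 0.724292)
Kr = sqrt(0.758617)
Kr = 0.8710

0.8710


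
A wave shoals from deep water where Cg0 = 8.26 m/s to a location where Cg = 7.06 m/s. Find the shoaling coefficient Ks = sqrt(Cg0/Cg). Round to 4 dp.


Ks = sqrt(Cg0 / Cg)
Ks = sqrt(8.26 / 7.06)
Ks = sqrt(1.1700)
Ks = 1.0817

1.0817


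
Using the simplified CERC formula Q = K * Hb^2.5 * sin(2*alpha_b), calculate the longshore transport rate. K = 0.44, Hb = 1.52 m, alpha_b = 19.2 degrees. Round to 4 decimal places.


Q = K * Hb^2.5 * sin(2 * alpha_b)
Hb^2.5 = 1.52^2.5 = 2.848452
sin(2 * 19.2) = sin(38.4) = 0.621148
Q = 0.44 * 2.848452 * 0.621148
Q = 0.7785 m^3/s

0.7785


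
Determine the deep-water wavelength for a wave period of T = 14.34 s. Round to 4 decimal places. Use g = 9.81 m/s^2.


L0 = g * T^2 / (2 * pi)
L0 = 9.81 * 14.34^2 / (2 * pi)
L0 = 9.81 * 205.6356 / 6.28319
L0 = 2017.2852 / 6.28319
L0 = 321.0609 m

321.0609


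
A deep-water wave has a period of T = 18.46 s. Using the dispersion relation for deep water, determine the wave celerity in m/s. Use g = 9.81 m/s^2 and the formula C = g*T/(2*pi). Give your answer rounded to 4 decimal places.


We use the deep-water celerity formula:
C = g * T / (2 * pi)
C = 9.81 * 18.46 / (2 * 3.14159...)
C = 181.092600 / 6.283185
C = 28.8218 m/s

28.8218


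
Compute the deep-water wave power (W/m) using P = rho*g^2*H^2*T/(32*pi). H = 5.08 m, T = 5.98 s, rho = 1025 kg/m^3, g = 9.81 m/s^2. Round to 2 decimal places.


P = rho * g^2 * H^2 * T / (32 * pi)
P = 1025 * 9.81^2 * 5.08^2 * 5.98 / (32 * pi)
P = 1025 * 96.2361 * 25.8064 * 5.98 / 100.53096
P = 151422.58 W/m

151422.58


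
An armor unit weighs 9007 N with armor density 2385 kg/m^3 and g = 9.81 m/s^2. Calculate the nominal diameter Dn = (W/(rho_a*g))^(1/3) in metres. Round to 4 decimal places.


V = W / (rho_a * g)
V = 9007 / (2385 * 9.81)
V = 9007 / 23396.85
V = 0.384966 m^3
Dn = V^(1/3) = 0.384966^(1/3)
Dn = 0.7275 m

0.7275


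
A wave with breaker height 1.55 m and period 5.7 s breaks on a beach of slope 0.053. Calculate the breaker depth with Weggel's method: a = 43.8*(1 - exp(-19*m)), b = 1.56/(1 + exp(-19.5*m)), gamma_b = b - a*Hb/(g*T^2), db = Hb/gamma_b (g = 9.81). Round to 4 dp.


a = 43.8 * (1 - exp(-19 * m))
exp(-19 * 0.053) = exp(-1.0070) = 0.365313
a = 43.8 * (1 - 0.365313) = 27.799278
b = 1.56 / (1 + exp(-19.5 * m))
exp(-19.5 * 0.053) = exp(-1.0335) = 0.355760
b = 1.56 / (1 + 0.355760) = 1.150646
Hb / (g * T^2) = 1.55 / (9.81 * 5.7^2) = 1.55 / 318.7269 = 0.00486310
gamma_b = b - a * Hb/(g*T^2) = 1.150646 - 27.799278 * 0.00486310 = 1.015456
db = Hb / gamma_b = 1.55 / 1.015456
db = 1.5264 m

1.5264


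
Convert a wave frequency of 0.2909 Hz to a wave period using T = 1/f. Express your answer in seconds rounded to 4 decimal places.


T = 1 / f
T = 1 / 0.2909
T = 3.4376 s

3.4376


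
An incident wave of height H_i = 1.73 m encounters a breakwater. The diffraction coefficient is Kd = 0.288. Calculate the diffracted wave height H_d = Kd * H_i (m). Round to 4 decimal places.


H_d = Kd * H_i
H_d = 0.288 * 1.73
H_d = 0.4982 m

0.4982


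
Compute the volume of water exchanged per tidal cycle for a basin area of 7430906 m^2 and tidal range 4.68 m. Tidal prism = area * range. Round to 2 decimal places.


Tidal prism = Area * Tidal range
P = 7430906 * 4.68
P = 34776640.08 m^3

34776640.08


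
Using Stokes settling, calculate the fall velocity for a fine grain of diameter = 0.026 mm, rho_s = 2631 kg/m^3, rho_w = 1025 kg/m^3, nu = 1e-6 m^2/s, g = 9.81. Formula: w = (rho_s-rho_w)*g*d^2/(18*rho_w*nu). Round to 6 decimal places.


w = (rho_s - rho_w) * g * d^2 / (18 * rho_w * nu)
d = 0.026 mm = 0.000026 m
rho_s - rho_w = 2631 - 1025 = 1606
Numerator = 1606 * 9.81 * (0.000026)^2 = 0.000010650285
Denominator = 18 * 1025 * 1e-6 = 0.018450
w = 0.000577 m/s

0.000577


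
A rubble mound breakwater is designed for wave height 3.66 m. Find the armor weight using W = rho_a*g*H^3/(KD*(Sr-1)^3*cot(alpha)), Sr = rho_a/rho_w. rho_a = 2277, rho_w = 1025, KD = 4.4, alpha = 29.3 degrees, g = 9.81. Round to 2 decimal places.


Sr = rho_a / rho_w = 2277 / 1025 = 2.221463
(Sr - 1) = 1.221463
(Sr - 1)^3 = 1.822390
cot(29.3) = 1 / tan(29.3) = 1 / 0.561174 = 1.781979
Numerator = 2277 * 9.81 * 3.66^3 = 1095154.2533
Denominator = 4.4 * 1.822390 * 1.781979 = 14.288830
W = 1095154.2533 / 14.288830
W = 76644.08 N

76644.08


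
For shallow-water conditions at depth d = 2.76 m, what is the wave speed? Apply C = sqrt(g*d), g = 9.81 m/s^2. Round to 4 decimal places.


Using the shallow-water approximation:
C = sqrt(g * d) = sqrt(9.81 * 2.76)
C = sqrt(27.0756)
C = 5.2034 m/s

5.2034


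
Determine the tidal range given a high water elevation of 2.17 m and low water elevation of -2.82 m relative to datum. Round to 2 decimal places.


Tidal range = High water - Low water
Tidal range = 2.17 - (-2.82)
Tidal range = 4.99 m

4.99


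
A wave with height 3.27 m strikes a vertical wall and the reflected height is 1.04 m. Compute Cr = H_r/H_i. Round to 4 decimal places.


Cr = H_r / H_i
Cr = 1.04 / 3.27
Cr = 0.3180

0.3180


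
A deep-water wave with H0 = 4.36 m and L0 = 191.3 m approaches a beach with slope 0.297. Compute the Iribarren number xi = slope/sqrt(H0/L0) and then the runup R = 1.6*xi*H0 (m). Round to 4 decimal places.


xi = slope / sqrt(H0/L0)
H0/L0 = 4.36/191.3 = 0.022791
sqrt(0.022791) = 0.150968
xi = 0.297 / 0.150968 = 1.967300
R = 1.6 * xi * H0 = 1.6 * 1.967300 * 4.36
R = 13.7239 m

13.7239


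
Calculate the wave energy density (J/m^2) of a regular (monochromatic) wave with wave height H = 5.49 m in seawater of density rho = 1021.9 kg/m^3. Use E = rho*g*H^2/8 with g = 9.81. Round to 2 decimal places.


E = (1/8) * rho * g * H^2
E = (1/8) * 1021.9 * 9.81 * 5.49^2
E = 0.125 * 1021.9 * 9.81 * 30.1401
E = 37768.71 J/m^2

37768.71


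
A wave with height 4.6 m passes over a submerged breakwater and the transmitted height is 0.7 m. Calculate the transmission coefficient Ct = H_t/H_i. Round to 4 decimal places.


Ct = H_t / H_i
Ct = 0.7 / 4.6
Ct = 0.1522

0.1522


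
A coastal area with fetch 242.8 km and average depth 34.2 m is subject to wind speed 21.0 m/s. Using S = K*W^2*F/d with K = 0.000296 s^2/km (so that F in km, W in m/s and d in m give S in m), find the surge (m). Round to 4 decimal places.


S = K * W^2 * F / d
W^2 = 21.0^2 = 441.00
S = 0.000296 * 441.00 * 242.8 / 34.2
Numerator = 0.000296 * 441.00 * 242.8 = 31.694141
S = 31.694141 / 34.2 = 0.9267 m

0.9267


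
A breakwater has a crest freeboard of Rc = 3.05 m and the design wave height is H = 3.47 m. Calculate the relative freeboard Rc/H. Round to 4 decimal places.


Relative freeboard = Rc / H
= 3.05 / 3.47
= 0.8790

0.8790


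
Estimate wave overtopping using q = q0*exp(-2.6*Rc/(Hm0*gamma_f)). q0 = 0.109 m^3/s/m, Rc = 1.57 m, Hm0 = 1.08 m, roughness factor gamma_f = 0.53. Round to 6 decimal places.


q = q0 * exp(-2.6 * Rc / (Hm0 * gamma_f))
Exponent = -2.6 * 1.57 / (1.08 * 0.53)
= -2.6 * 1.57 / 0.5724
= -7.131377
exp(-7.131377) = 0.000800
q = 0.109 * 0.000800
q = 0.000087 m^3/s/m

0.000087


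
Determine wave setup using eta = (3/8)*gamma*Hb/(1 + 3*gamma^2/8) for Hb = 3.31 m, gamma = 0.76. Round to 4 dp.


eta = (3/8) * gamma * Hb / (1 + 3*gamma^2/8)
Numerator = (3/8) * 0.76 * 3.31 = 0.943350
Denominator = 1 + 3*0.76^2/8 = 1 + 0.216600 = 1.216600
eta = 0.943350 / 1.216600
eta = 0.7754 m

0.7754


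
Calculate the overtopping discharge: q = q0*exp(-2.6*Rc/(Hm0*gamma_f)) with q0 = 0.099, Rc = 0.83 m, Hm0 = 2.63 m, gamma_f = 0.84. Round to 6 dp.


q = q0 * exp(-2.6 * Rc / (Hm0 * gamma_f))
Exponent = -2.6 * 0.83 / (2.63 * 0.84)
= -2.6 * 0.83 / 2.2092
= -0.976824
exp(-0.976824) = 0.376505
q = 0.099 * 0.376505
q = 0.037274 m^3/s/m

0.037274


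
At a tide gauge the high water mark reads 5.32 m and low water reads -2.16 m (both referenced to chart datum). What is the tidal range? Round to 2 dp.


Tidal range = High water - Low water
Tidal range = 5.32 - (-2.16)
Tidal range = 7.48 m

7.48


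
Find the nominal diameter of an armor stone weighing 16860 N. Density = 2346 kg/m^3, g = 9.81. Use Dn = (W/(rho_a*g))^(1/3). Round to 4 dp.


V = W / (rho_a * g)
V = 16860 / (2346 * 9.81)
V = 16860 / 23014.26
V = 0.732589 m^3
Dn = V^(1/3) = 0.732589^(1/3)
Dn = 0.9015 m

0.9015


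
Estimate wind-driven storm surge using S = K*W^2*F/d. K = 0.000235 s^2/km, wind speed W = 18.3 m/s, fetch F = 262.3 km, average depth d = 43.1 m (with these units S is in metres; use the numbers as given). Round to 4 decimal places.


S = K * W^2 * F / d
W^2 = 18.3^2 = 334.89
S = 0.000235 * 334.89 * 262.3 / 43.1
Numerator = 0.000235 * 334.89 * 262.3 = 20.642787
S = 20.642787 / 43.1 = 0.4790 m

0.4790


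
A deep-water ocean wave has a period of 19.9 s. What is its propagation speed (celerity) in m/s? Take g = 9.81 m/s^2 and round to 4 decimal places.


We use the deep-water celerity formula:
C = g * T / (2 * pi)
C = 9.81 * 19.9 / (2 * 3.14159...)
C = 195.219000 / 6.283185
C = 31.0701 m/s

31.0701


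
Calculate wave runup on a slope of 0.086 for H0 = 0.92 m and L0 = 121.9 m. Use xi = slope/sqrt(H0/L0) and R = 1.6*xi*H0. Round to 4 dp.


xi = slope / sqrt(H0/L0)
H0/L0 = 0.92/121.9 = 0.007547
sqrt(0.007547) = 0.086874
xi = 0.086 / 0.086874 = 0.989934
R = 1.6 * xi * H0 = 1.6 * 0.989934 * 0.92
R = 1.4572 m

1.4572


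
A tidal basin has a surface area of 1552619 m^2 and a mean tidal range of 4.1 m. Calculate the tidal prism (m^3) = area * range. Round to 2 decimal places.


Tidal prism = Area * Tidal range
P = 1552619 * 4.1
P = 6365737.90 m^3

6365737.90


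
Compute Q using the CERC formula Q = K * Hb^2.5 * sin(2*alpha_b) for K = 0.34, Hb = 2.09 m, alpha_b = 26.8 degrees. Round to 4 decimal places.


Q = K * Hb^2.5 * sin(2 * alpha_b)
Hb^2.5 = 2.09^2.5 = 6.314889
sin(2 * 26.8) = sin(53.6) = 0.804894
Q = 0.34 * 6.314889 * 0.804894
Q = 1.7282 m^3/s

1.7282


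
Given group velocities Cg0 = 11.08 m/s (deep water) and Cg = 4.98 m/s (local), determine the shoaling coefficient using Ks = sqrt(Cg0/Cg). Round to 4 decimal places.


Ks = sqrt(Cg0 / Cg)
Ks = sqrt(11.08 / 4.98)
Ks = sqrt(2.2249)
Ks = 1.4916

1.4916


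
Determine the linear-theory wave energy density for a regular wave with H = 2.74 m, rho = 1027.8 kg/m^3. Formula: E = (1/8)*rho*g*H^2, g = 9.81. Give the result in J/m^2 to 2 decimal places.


E = (1/8) * rho * g * H^2
E = (1/8) * 1027.8 * 9.81 * 2.74^2
E = 0.125 * 1027.8 * 9.81 * 7.5076
E = 9462.13 J/m^2

9462.13


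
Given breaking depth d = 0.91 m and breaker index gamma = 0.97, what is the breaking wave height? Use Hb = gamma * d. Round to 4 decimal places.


Hb = gamma * d
Hb = 0.97 * 0.91
Hb = 0.8827 m

0.8827


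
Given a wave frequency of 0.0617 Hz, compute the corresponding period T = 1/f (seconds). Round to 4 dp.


T = 1 / f
T = 1 / 0.0617
T = 16.2075 s

16.2075


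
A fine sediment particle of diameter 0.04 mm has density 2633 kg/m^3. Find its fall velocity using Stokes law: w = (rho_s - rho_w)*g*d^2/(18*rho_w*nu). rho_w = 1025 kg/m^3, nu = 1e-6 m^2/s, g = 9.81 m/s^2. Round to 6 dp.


w = (rho_s - rho_w) * g * d^2 / (18 * rho_w * nu)
d = 0.04 mm = 0.000040 m
rho_s - rho_w = 2633 - 1025 = 1608
Numerator = 1608 * 9.81 * (0.000040)^2 = 0.000025239168
Denominator = 18 * 1025 * 1e-6 = 0.018450
w = 0.001368 m/s

0.001368


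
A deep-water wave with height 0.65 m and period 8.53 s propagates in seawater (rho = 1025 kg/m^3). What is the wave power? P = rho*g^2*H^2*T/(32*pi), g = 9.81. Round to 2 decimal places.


P = rho * g^2 * H^2 * T / (32 * pi)
P = 1025 * 9.81^2 * 0.65^2 * 8.53 / (32 * pi)
P = 1025 * 96.2361 * 0.4225 * 8.53 / 100.53096
P = 3536.21 W/m

3536.21


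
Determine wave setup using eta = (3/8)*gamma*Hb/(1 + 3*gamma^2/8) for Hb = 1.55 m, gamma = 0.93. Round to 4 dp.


eta = (3/8) * gamma * Hb / (1 + 3*gamma^2/8)
Numerator = (3/8) * 0.93 * 1.55 = 0.540563
Denominator = 1 + 3*0.93^2/8 = 1 + 0.324338 = 1.324338
eta = 0.540563 / 1.324338
eta = 0.4082 m

0.4082


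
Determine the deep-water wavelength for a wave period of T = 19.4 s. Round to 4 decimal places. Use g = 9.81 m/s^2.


L0 = g * T^2 / (2 * pi)
L0 = 9.81 * 19.4^2 / (2 * pi)
L0 = 9.81 * 376.3600 / 6.28319
L0 = 3692.0916 / 6.28319
L0 = 587.6146 m

587.6146


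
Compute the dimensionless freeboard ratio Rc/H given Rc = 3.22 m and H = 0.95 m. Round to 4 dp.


Relative freeboard = Rc / H
= 3.22 / 0.95
= 3.3895

3.3895


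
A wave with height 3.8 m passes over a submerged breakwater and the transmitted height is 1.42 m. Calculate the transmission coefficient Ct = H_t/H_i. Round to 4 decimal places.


Ct = H_t / H_i
Ct = 1.42 / 3.8
Ct = 0.3737

0.3737


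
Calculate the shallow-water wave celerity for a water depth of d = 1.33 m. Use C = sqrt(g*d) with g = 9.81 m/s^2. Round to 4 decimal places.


Using the shallow-water approximation:
C = sqrt(g * d) = sqrt(9.81 * 1.33)
C = sqrt(13.0473)
C = 3.6121 m/s

3.6121


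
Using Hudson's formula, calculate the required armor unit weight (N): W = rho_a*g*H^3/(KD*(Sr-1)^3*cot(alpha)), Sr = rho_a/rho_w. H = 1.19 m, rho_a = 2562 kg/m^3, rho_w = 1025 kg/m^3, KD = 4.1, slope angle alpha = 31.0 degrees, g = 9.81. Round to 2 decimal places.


Sr = rho_a / rho_w = 2562 / 1025 = 2.499512
(Sr - 1) = 1.499512
(Sr - 1)^3 = 3.371708
cot(31.0) = 1 / tan(31.0) = 1 / 0.600861 = 1.664279
Numerator = 2562 * 9.81 * 1.19^3 = 42353.4719
Denominator = 4.1 * 3.371708 * 1.664279 = 23.007007
W = 42353.4719 / 23.007007
W = 1840.89 N

1840.89


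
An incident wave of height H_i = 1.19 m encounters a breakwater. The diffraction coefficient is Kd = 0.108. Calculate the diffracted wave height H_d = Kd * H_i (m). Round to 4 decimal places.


H_d = Kd * H_i
H_d = 0.108 * 1.19
H_d = 0.1285 m

0.1285


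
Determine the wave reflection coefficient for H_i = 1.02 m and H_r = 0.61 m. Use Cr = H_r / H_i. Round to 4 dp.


Cr = H_r / H_i
Cr = 0.61 / 1.02
Cr = 0.5980

0.5980


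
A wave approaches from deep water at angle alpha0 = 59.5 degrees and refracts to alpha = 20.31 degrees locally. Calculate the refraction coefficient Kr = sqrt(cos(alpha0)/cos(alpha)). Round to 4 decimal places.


Kr = sqrt(cos(alpha0) / cos(alpha))
cos(59.5) = 0.507538
cos(20.31) = 0.937828
Kr = sqrt(0.507538 / 0.937828)
Kr = sqrt(0.541185)
Kr = 0.7357

0.7357


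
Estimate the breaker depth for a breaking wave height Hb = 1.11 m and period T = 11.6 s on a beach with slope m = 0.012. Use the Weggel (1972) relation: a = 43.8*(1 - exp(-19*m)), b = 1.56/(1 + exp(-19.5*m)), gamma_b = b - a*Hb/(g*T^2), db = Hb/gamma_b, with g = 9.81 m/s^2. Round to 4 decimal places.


a = 43.8 * (1 - exp(-19 * m))
exp(-19 * 0.012) = exp(-0.2280) = 0.796124
a = 43.8 * (1 - 0.796124) = 8.929757
b = 1.56 / (1 + exp(-19.5 * m))
exp(-19.5 * 0.012) = exp(-0.2340) = 0.791362
b = 1.56 / (1 + 0.791362) = 0.870846
Hb / (g * T^2) = 1.11 / (9.81 * 11.6^2) = 1.11 / 1320.0336 = 0.00084089
gamma_b = b - a * Hb/(g*T^2) = 0.870846 - 8.929757 * 0.00084089 = 0.863337
db = Hb / gamma_b = 1.11 / 0.863337
db = 1.2857 m

1.2857


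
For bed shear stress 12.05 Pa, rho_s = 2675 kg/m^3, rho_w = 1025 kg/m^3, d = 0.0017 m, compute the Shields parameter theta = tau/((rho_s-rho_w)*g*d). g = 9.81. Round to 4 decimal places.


theta = tau / ((rho_s - rho_w) * g * d)
rho_s - rho_w = 2675 - 1025 = 1650
Denominator = 1650 * 9.81 * 0.0017 = 27.517050
theta = 12.05 / 27.517050
theta = 0.4379

0.4379


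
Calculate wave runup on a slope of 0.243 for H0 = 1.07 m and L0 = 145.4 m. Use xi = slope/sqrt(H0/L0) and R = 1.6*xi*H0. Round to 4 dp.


xi = slope / sqrt(H0/L0)
H0/L0 = 1.07/145.4 = 0.007359
sqrt(0.007359) = 0.085785
xi = 0.243 / 0.085785 = 2.832674
R = 1.6 * xi * H0 = 1.6 * 2.832674 * 1.07
R = 4.8495 m

4.8495


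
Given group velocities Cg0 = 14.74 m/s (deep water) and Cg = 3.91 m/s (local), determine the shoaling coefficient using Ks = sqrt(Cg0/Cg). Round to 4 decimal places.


Ks = sqrt(Cg0 / Cg)
Ks = sqrt(14.74 / 3.91)
Ks = sqrt(3.7698)
Ks = 1.9416

1.9416


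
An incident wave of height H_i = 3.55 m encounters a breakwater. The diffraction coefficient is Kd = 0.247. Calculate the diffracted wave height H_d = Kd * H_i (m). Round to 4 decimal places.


H_d = Kd * H_i
H_d = 0.247 * 3.55
H_d = 0.8769 m

0.8769


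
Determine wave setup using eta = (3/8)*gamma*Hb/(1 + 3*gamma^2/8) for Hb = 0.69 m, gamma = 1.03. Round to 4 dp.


eta = (3/8) * gamma * Hb / (1 + 3*gamma^2/8)
Numerator = (3/8) * 1.03 * 0.69 = 0.266512
Denominator = 1 + 3*1.03^2/8 = 1 + 0.397838 = 1.397838
eta = 0.266512 / 1.397838
eta = 0.1907 m

0.1907


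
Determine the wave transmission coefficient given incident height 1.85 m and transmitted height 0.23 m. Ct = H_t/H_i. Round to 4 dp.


Ct = H_t / H_i
Ct = 0.23 / 1.85
Ct = 0.1243

0.1243


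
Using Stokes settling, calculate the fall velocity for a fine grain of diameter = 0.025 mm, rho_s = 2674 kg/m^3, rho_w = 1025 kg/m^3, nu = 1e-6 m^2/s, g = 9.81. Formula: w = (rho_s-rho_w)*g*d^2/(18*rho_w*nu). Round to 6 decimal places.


w = (rho_s - rho_w) * g * d^2 / (18 * rho_w * nu)
d = 0.025 mm = 0.000025 m
rho_s - rho_w = 2674 - 1025 = 1649
Numerator = 1649 * 9.81 * (0.000025)^2 = 0.000010110431
Denominator = 18 * 1025 * 1e-6 = 0.018450
w = 0.000548 m/s

0.000548


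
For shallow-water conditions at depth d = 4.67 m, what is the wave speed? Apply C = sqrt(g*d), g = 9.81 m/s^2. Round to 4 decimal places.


Using the shallow-water approximation:
C = sqrt(g * d) = sqrt(9.81 * 4.67)
C = sqrt(45.8127)
C = 6.7685 m/s

6.7685


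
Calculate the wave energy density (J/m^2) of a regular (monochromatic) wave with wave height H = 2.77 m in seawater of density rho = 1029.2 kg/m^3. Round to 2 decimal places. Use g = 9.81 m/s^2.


E = (1/8) * rho * g * H^2
E = (1/8) * 1029.2 * 9.81 * 2.77^2
E = 0.125 * 1029.2 * 9.81 * 7.6729
E = 9683.63 J/m^2

9683.63


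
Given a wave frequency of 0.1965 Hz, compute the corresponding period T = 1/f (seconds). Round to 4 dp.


T = 1 / f
T = 1 / 0.1965
T = 5.0891 s

5.0891


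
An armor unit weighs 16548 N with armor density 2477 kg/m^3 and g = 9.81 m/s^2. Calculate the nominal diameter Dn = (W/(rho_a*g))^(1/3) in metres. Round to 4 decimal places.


V = W / (rho_a * g)
V = 16548 / (2477 * 9.81)
V = 16548 / 24299.37
V = 0.681005 m^3
Dn = V^(1/3) = 0.681005^(1/3)
Dn = 0.8798 m

0.8798


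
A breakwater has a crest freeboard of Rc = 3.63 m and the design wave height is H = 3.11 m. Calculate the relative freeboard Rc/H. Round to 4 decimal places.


Relative freeboard = Rc / H
= 3.63 / 3.11
= 1.1672

1.1672


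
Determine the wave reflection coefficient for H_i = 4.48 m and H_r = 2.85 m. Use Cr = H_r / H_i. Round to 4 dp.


Cr = H_r / H_i
Cr = 2.85 / 4.48
Cr = 0.6362

0.6362


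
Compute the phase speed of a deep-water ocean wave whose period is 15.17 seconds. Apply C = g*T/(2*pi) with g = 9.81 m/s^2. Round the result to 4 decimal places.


We use the deep-water celerity formula:
C = g * T / (2 * pi)
C = 9.81 * 15.17 / (2 * 3.14159...)
C = 148.817700 / 6.283185
C = 23.6851 m/s

23.6851


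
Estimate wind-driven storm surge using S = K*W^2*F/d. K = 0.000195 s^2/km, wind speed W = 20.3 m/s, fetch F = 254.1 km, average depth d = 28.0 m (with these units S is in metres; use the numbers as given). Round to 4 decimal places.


S = K * W^2 * F / d
W^2 = 20.3^2 = 412.09
S = 0.000195 * 412.09 * 254.1 / 28.0
Numerator = 0.000195 * 412.09 * 254.1 = 20.418853
S = 20.418853 / 28.0 = 0.7292 m

0.7292


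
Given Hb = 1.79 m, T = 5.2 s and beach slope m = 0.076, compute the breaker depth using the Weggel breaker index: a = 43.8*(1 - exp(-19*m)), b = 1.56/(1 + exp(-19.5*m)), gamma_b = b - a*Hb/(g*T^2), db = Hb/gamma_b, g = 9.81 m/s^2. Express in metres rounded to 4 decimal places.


a = 43.8 * (1 - exp(-19 * m))
exp(-19 * 0.076) = exp(-1.4440) = 0.235982
a = 43.8 * (1 - 0.235982) = 33.463991
b = 1.56 / (1 + exp(-19.5 * m))
exp(-19.5 * 0.076) = exp(-1.4820) = 0.227183
b = 1.56 / (1 + 0.227183) = 1.271204
Hb / (g * T^2) = 1.79 / (9.81 * 5.2^2) = 1.79 / 265.2624 = 0.00674804
gamma_b = b - a * Hb/(g*T^2) = 1.271204 - 33.463991 * 0.00674804 = 1.045388
db = Hb / gamma_b = 1.79 / 1.045388
db = 1.7123 m

1.7123


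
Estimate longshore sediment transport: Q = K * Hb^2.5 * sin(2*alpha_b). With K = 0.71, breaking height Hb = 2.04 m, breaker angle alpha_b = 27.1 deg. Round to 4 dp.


Q = K * Hb^2.5 * sin(2 * alpha_b)
Hb^2.5 = 2.04^2.5 = 5.943954
sin(2 * 27.1) = sin(54.2) = 0.811064
Q = 0.71 * 5.943954 * 0.811064
Q = 3.4229 m^3/s

3.4229


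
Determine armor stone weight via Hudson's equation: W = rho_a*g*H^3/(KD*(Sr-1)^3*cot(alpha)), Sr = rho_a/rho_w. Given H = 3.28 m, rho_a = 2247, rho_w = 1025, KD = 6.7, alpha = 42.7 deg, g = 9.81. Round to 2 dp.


Sr = rho_a / rho_w = 2247 / 1025 = 2.192195
(Sr - 1) = 1.192195
(Sr - 1)^3 = 1.694502
cot(42.7) = 1 / tan(42.7) = 1 / 0.922773 = 1.083690
Numerator = 2247 * 9.81 * 3.28^3 = 777845.9789
Denominator = 6.7 * 1.694502 * 1.083690 = 12.303304
W = 777845.9789 / 12.303304
W = 63222.53 N

63222.53


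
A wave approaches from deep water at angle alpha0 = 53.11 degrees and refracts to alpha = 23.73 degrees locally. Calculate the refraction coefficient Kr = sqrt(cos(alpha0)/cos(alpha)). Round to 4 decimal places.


Kr = sqrt(cos(alpha0) / cos(alpha))
cos(53.11) = 0.600281
cos(23.73) = 0.915452
Kr = sqrt(0.600281 / 0.915452)
Kr = sqrt(0.655720)
Kr = 0.8098

0.8098


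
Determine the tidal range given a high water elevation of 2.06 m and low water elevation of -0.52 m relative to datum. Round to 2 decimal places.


Tidal range = High water - Low water
Tidal range = 2.06 - (-0.52)
Tidal range = 2.58 m

2.58
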